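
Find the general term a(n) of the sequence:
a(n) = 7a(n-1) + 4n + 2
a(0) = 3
First-order linear with linear forcing.
Homogeneous solution: a_h(n) = A·(7)^n.
Try particular a_p(n) = pn + q. Substituting:
  pn + q = 7(p(n-1) + q) + 4n + 2.
Matching the n-coefficient: p = 7p + 4 ⇒ p = - \frac{2}{3}.
Matching constants: q = -7p + 7q + 2 ⇒ q = - \frac{10}{9}.
General: a(n) = A·(7)^n - \frac{2 n}{3} - \frac{10}{9}.
Apply a(0) = 3: A - \frac{10}{9} = 3 ⇒ A = \frac{37}{9}.
So a(n) = \frac{37 \cdot 7^{n}}{9} - \frac{2 n}{3} - \frac{10}{9}.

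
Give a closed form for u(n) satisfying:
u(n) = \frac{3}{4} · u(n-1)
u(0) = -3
Pure geometric recurrence with ratio \frac{3}{4}.
By induction u(n) = u(0) · (\frac{3}{4})^n = - 3 \left(\frac{3}{4}\right)^{n}.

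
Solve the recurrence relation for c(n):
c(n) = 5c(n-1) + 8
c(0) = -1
First-order linear non-homogeneous.
Homogeneous solution: c_h(n) = A·(5)^n.
Try constant particular solution c_p = K: K = 5K + 8 ⇒ K = -2.
General: c(n) = A·(5)^n - 2.
Apply c(0) = -1: A - 2 = -1 ⇒ A = 1.
So c(n) = 5^{n} - 2.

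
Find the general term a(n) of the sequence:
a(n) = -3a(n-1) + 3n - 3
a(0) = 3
First-order linear with linear forcing.
Homogeneous solution: a_h(n) = A·(-3)^n.
Try particular a_p(n) = pn + q. Substituting:
  pn + q = -3(p(n-1) + q) + 3n - 3.
Matching the n-coefficient: p = -3p + 3 ⇒ p = \frac{3}{4}.
Matching constants: q = 3p - 3q - 3 ⇒ q = - \frac{3}{16}.
General: a(n) = A·(-3)^n + \frac{3 n}{4} - \frac{3}{16}.
Apply a(0) = 3: A - \frac{3}{16} = 3 ⇒ A = \frac{51}{16}.
So a(n) = \frac{51 \left(-3\right)^{n}}{16} + \frac{3 n}{4} - \frac{3}{16}.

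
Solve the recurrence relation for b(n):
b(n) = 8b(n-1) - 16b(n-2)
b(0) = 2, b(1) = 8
Characteristic equation: x² - 8x + 16 = 0, which is (x - (4))².
Repeated root r = 4.
General solution: b(n) = (A + Bn)·(4)^n.
From b(0) = 2: A = 2.
From b(1) = 8: (A + B)·(4) = 8 ⇒ B = 0.
So b(n) = \left(2\right) \cdot (4)^n.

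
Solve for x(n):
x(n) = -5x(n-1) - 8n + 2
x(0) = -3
First-order linear with linear forcing.
Homogeneous solution: x_h(n) = A·(-5)^n.
Try particular x_p(n) = pn + q. Substituting:
  pn + q = -5(p(n-1) + q) - 8n + 2.
Matching the n-coefficient: p = -5p - 8 ⇒ p = - \frac{4}{3}.
Matching constants: q = 5p - 5q + 2 ⇒ q = - \frac{7}{9}.
General: x(n) = A·(-5)^n - \frac{4 n}{3} - \frac{7}{9}.
Apply x(0) = -3: A - \frac{7}{9} = -3 ⇒ A = - \frac{20}{9}.
So x(n) = - \frac{20 \left(-5\right)^{n}}{9} - \frac{4 n}{3} - \frac{7}{9}.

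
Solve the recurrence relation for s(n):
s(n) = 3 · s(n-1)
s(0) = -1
Pure geometric recurrence with ratio 3.
By induction s(n) = s(0) · (3)^n = - 3^{n}.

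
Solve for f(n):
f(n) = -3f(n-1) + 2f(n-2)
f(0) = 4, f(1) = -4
Characteristic equation: x² + 3x - 2 = 0.
Discriminant Δ = (-3)² + 4·(2) = 17.
Roots r₁,₂ = (-3 ± √17)/2, so r₁ = - \frac{3}{2} + \frac{\sqrt{17}}{2}, r₂ = - \frac{\sqrt{17}}{2} - \frac{3}{2}.
General solution: f(n) = A·r₁^n + B·r₂^n.
From the initial conditions, A + B = 4 and r₁A + r₂B = -4.
Since r₁ - r₂ = √17: A = (-4 - (4)r₂)/√17 = \frac{2 \sqrt{17}}{17} + 2, and B = 4 - A = 2 - \frac{2 \sqrt{17}}{17}.
So f(n) = \left(\frac{2 \sqrt{17}}{17} + 2\right)\left(- \frac{3}{2} + \frac{\sqrt{17}}{2}\right)^n + \left(2 - \frac{2 \sqrt{17}}{17}\right)\left(- \frac{\sqrt{17}}{2} - \frac{3}{2}\right)^n.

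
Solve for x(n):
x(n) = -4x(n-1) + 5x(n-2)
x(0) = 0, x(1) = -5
Characteristic equation: x² + 4x - 5 = 0, which factors as (x - (-5))(x - (1)) = 0.
Roots r₁ = -5, r₂ = 1 (distinct).
General solution: x(n) = A·(-5)^n + B·(1)^n.
From x(0) = 0: A + B = 0.
From x(1) = -5: -5A + B = -5.
Solving: A = \frac{5}{6}, B = - \frac{5}{6}.
So x(n) = \frac{5 \left(-5\right)^{n}}{6} - \frac{5}{6}.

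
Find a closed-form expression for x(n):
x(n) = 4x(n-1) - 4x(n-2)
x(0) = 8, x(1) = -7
Characteristic equation: x² - 4x + 4 = 0, which is (x - (2))².
Repeated root r = 2.
General solution: x(n) = (A + Bn)·(2)^n.
From x(0) = 8: A = 8.
From x(1) = -7: (A + B)·(2) = -7 ⇒ B = - \frac{23}{2}.
So x(n) = \left(8 - \frac{23 n}{2}\right) \cdot (2)^n.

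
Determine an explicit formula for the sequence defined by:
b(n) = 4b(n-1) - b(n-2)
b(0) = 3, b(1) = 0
Characteristic equation: x² - 4x + 1 = 0.
Discriminant Δ = (4)² + 4·(-1) = 12.
Roots r₁,₂ = (4 ± √12)/2, so r₁ = \sqrt{3} + 2, r₂ = 2 - \sqrt{3}.
General solution: b(n) = A·r₁^n + B·r₂^n.
From the initial conditions, A + B = 3 and r₁A + r₂B = 0.
Since r₁ - r₂ = √12: A = (0 - (3)r₂)/√12 = \frac{3}{2} - \sqrt{3}, and B = 3 - A = \frac{3}{2} + \sqrt{3}.
So b(n) = \left(\frac{3}{2} - \sqrt{3}\right)\left(\sqrt{3} + 2\right)^n + \left(\frac{3}{2} + \sqrt{3}\right)\left(2 - \sqrt{3}\right)^n.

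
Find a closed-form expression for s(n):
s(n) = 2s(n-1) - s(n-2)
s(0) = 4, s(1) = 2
Characteristic equation: x² - 2x + 1 = 0, which is (x - (1))².
Repeated root r = 1.
General solution: s(n) = (A + Bn)·(1)^n.
From s(0) = 4: A = 4.
From s(1) = 2: (A + B)·(1) = 2 ⇒ B = -2.
So s(n) = \left(4 - 2 n\right) \cdot (1)^n.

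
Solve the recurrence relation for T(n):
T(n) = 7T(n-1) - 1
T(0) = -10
First-order linear non-homogeneous.
Homogeneous solution: T_h(n) = A·(7)^n.
Try constant particular solution T_p = K: K = 7K - 1 ⇒ K = \frac{1}{6}.
General: T(n) = A·(7)^n + \frac{1}{6}.
Apply T(0) = -10: A + \frac{1}{6} = -10 ⇒ A = - \frac{61}{6}.
So T(n) = \frac{1}{6} - \frac{61 \cdot 7^{n}}{6}.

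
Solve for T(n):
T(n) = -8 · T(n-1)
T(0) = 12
Pure geometric recurrence with ratio -8.
By induction T(n) = T(0) · (-8)^n = 12 \left(-8\right)^{n}.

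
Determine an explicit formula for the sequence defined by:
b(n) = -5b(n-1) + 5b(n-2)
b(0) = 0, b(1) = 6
Characteristic equation: x² + 5x - 5 = 0.
Discriminant Δ = (-5)² + 4·(5) = 45.
Roots r₁,₂ = (-5 ± √45)/2, so r₁ = - \frac{5}{2} + \frac{3 \sqrt{5}}{2}, r₂ = - \frac{3 \sqrt{5}}{2} - \frac{5}{2}.
General solution: b(n) = A·r₁^n + B·r₂^n.
From the initial conditions, A + B = 0 and r₁A + r₂B = 6.
Since r₁ - r₂ = √45: A = (6 - (0)r₂)/√45 = \frac{2 \sqrt{5}}{5}, and B = 0 - A = - \frac{2 \sqrt{5}}{5}.
So b(n) = \left(\frac{2 \sqrt{5}}{5}\right)\left(- \frac{5}{2} + \frac{3 \sqrt{5}}{2}\right)^n + \left(- \frac{2 \sqrt{5}}{5}\right)\left(- \frac{3 \sqrt{5}}{2} - \frac{5}{2}\right)^n.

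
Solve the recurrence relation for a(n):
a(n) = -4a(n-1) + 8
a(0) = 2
First-order linear non-homogeneous.
Homogeneous solution: a_h(n) = A·(-4)^n.
Try constant particular solution a_p = K: K = -4K + 8 ⇒ K = \frac{8}{5}.
General: a(n) = A·(-4)^n + \frac{8}{5}.
Apply a(0) = 2: A + \frac{8}{5} = 2 ⇒ A = \frac{2}{5}.
So a(n) = \frac{2 \left(-4\right)^{n}}{5} + \frac{8}{5}.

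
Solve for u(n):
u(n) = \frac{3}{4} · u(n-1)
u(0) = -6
Pure geometric recurrence with ratio \frac{3}{4}.
By induction u(n) = u(0) · (\frac{3}{4})^n = - 6 \left(\frac{3}{4}\right)^{n}.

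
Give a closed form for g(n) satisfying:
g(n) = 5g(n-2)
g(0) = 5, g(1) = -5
Characteristic equation: x² - 5 = 0.
Discriminant Δ = (0)² + 4·(5) = 20.
Roots r₁,₂ = (0 ± √20)/2, so r₁ = \sqrt{5}, r₂ = - \sqrt{5}.
General solution: g(n) = A·r₁^n + B·r₂^n.
From the initial conditions, A + B = 5 and r₁A + r₂B = -5.
Since r₁ - r₂ = √20: A = (-5 - (5)r₂)/√20 = \frac{5}{2} - \frac{\sqrt{5}}{2}, and B = 5 - A = \frac{\sqrt{5}}{2} + \frac{5}{2}.
So g(n) = \left(\frac{5}{2} - \frac{\sqrt{5}}{2}\right)\left(\sqrt{5}\right)^n + \left(\frac{\sqrt{5}}{2} + \frac{5}{2}\right)\left(- \sqrt{5}\right)^n.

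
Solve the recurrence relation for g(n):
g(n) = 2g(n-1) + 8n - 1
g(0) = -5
First-order linear with linear forcing.
Homogeneous solution: g_h(n) = A·(2)^n.
Try particular g_p(n) = pn + q. Substituting:
  pn + q = 2(p(n-1) + q) + 8n - 1.
Matching the n-coefficient: p = 2p + 8 ⇒ p = -8.
Matching constants: q = -2p + 2q - 1 ⇒ q = -15.
General: g(n) = A·(2)^n - 8 n - 15.
Apply g(0) = -5: A - 15 = -5 ⇒ A = 10.
So g(n) = 10 \cdot 2^{n} - 8 n - 15.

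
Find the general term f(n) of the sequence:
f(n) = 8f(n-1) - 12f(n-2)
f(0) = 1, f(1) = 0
Characteristic equation: x² - 8x + 12 = 0, which factors as (x - (6))(x - (2)) = 0.
Roots r₁ = 6, r₂ = 2 (distinct).
General solution: f(n) = A·(6)^n + B·(2)^n.
From f(0) = 1: A + B = 1.
From f(1) = 0: 6A + 2B = 0.
Solving: A = - \frac{1}{2}, B = \frac{3}{2}.
So f(n) = \frac{3 \cdot 2^{n}}{2} - \frac{6^{n}}{2}.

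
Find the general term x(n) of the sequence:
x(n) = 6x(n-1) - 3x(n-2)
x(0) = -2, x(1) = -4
Characteristic equation: x² - 6x + 3 = 0.
Discriminant Δ = (6)² + 4·(-3) = 24.
Roots r₁,₂ = (6 ± √24)/2, so r₁ = \sqrt{6} + 3, r₂ = 3 - \sqrt{6}.
General solution: x(n) = A·r₁^n + B·r₂^n.
From the initial conditions, A + B = -2 and r₁A + r₂B = -4.
Since r₁ - r₂ = √24: A = (-4 - (-2)r₂)/√24 = -1 + \frac{\sqrt{6}}{6}, and B = -2 - A = -1 - \frac{\sqrt{6}}{6}.
So x(n) = \left(-1 + \frac{\sqrt{6}}{6}\right)\left(\sqrt{6} + 3\right)^n + \left(-1 - \frac{\sqrt{6}}{6}\right)\left(3 - \sqrt{6}\right)^n.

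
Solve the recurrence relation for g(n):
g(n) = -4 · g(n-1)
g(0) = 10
Pure geometric recurrence with ratio -4.
By induction g(n) = g(0) · (-4)^n = 10 \left(-4\right)^{n}.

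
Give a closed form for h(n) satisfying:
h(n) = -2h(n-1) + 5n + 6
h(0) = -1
First-order linear with linear forcing.
Homogeneous solution: h_h(n) = A·(-2)^n.
Try particular h_p(n) = pn + q. Substituting:
  pn + q = -2(p(n-1) + q) + 5n + 6.
Matching the n-coefficient: p = -2p + 5 ⇒ p = \frac{5}{3}.
Matching constants: q = 2p - 2q + 6 ⇒ q = \frac{28}{9}.
General: h(n) = A·(-2)^n + \frac{5 n}{3} + \frac{28}{9}.
Apply h(0) = -1: A + \frac{28}{9} = -1 ⇒ A = - \frac{37}{9}.
So h(n) = - \frac{37 \left(-2\right)^{n}}{9} + \frac{5 n}{3} + \frac{28}{9}.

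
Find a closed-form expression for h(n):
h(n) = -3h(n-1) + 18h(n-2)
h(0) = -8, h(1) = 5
Characteristic equation: x² + 3x - 18 = 0, which factors as (x - (-6))(x - (3)) = 0.
Roots r₁ = -6, r₂ = 3 (distinct).
General solution: h(n) = A·(-6)^n + B·(3)^n.
From h(0) = -8: A + B = -8.
From h(1) = 5: -6A + 3B = 5.
Solving: A = - \frac{29}{9}, B = - \frac{43}{9}.
So h(n) = - \frac{29 \left(-6\right)^{n}}{9} - \frac{43 \cdot 3^{n}}{9}.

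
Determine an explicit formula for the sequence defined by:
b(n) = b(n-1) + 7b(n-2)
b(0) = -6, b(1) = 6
Characteristic equation: x² - x - 7 = 0.
Discriminant Δ = (1)² + 4·(7) = 29.
Roots r₁,₂ = (1 ± √29)/2, so r₁ = \frac{1}{2} + \frac{\sqrt{29}}{2}, r₂ = \frac{1}{2} - \frac{\sqrt{29}}{2}.
General solution: b(n) = A·r₁^n + B·r₂^n.
From the initial conditions, A + B = -6 and r₁A + r₂B = 6.
Since r₁ - r₂ = √29: A = (6 - (-6)r₂)/√29 = -3 + \frac{9 \sqrt{29}}{29}, and B = -6 - A = -3 - \frac{9 \sqrt{29}}{29}.
So b(n) = \left(-3 + \frac{9 \sqrt{29}}{29}\right)\left(\frac{1}{2} + \frac{\sqrt{29}}{2}\right)^n + \left(-3 - \frac{9 \sqrt{29}}{29}\right)\left(\frac{1}{2} - \frac{\sqrt{29}}{2}\right)^n.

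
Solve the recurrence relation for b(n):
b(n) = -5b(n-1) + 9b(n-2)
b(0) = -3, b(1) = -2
Characteristic equation: x² + 5x - 9 = 0.
Discriminant Δ = (-5)² + 4·(9) = 61.
Roots r₁,₂ = (-5 ± √61)/2, so r₁ = - \frac{5}{2} + \frac{\sqrt{61}}{2}, r₂ = - \frac{\sqrt{61}}{2} - \frac{5}{2}.
General solution: b(n) = A·r₁^n + B·r₂^n.
From the initial conditions, A + B = -3 and r₁A + r₂B = -2.
Since r₁ - r₂ = √61: A = (-2 - (-3)r₂)/√61 = - \frac{3}{2} - \frac{19 \sqrt{61}}{122}, and B = -3 - A = - \frac{3}{2} + \frac{19 \sqrt{61}}{122}.
So b(n) = \left(- \frac{3}{2} - \frac{19 \sqrt{61}}{122}\right)\left(- \frac{5}{2} + \frac{\sqrt{61}}{2}\right)^n + \left(- \frac{3}{2} + \frac{19 \sqrt{61}}{122}\right)\left(- \frac{\sqrt{61}}{2} - \frac{5}{2}\right)^n.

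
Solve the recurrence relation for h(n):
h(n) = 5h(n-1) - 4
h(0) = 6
First-order linear non-homogeneous.
Homogeneous solution: h_h(n) = A·(5)^n.
Try constant particular solution h_p = K: K = 5K - 4 ⇒ K = 1.
General: h(n) = A·(5)^n + 1.
Apply h(0) = 6: A + 1 = 6 ⇒ A = 5.
So h(n) = 5 \cdot 5^{n} + 1.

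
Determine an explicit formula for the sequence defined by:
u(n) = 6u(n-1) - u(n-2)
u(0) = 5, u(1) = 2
Characteristic equation: x² - 6x + 1 = 0.
Discriminant Δ = (6)² + 4·(-1) = 32.
Roots r₁,₂ = (6 ± √32)/2, so r₁ = 2 \sqrt{2} + 3, r₂ = 3 - 2 \sqrt{2}.
General solution: u(n) = A·r₁^n + B·r₂^n.
From the initial conditions, A + B = 5 and r₁A + r₂B = 2.
Since r₁ - r₂ = √32: A = (2 - (5)r₂)/√32 = \frac{5}{2} - \frac{13 \sqrt{2}}{8}, and B = 5 - A = \frac{13 \sqrt{2}}{8} + \frac{5}{2}.
So u(n) = \left(\frac{5}{2} - \frac{13 \sqrt{2}}{8}\right)\left(2 \sqrt{2} + 3\right)^n + \left(\frac{13 \sqrt{2}}{8} + \frac{5}{2}\right)\left(3 - 2 \sqrt{2}\right)^n.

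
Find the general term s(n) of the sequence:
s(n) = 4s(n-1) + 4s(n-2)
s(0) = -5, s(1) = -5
Characteristic equation: x² - 4x - 4 = 0.
Discriminant Δ = (4)² + 4·(4) = 32.
Roots r₁,₂ = (4 ± √32)/2, so r₁ = 2 + 2 \sqrt{2}, r₂ = 2 - 2 \sqrt{2}.
General solution: s(n) = A·r₁^n + B·r₂^n.
From the initial conditions, A + B = -5 and r₁A + r₂B = -5.
Since r₁ - r₂ = √32: A = (-5 - (-5)r₂)/√32 = - \frac{5}{2} + \frac{5 \sqrt{2}}{8}, and B = -5 - A = - \frac{5}{2} - \frac{5 \sqrt{2}}{8}.
So s(n) = \left(- \frac{5}{2} + \frac{5 \sqrt{2}}{8}\right)\left(2 + 2 \sqrt{2}\right)^n + \left(- \frac{5}{2} - \frac{5 \sqrt{2}}{8}\right)\left(2 - 2 \sqrt{2}\right)^n.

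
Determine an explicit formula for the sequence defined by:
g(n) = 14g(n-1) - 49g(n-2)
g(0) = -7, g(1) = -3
Characteristic equation: x² - 14x + 49 = 0, which is (x - (7))².
Repeated root r = 7.
General solution: g(n) = (A + Bn)·(7)^n.
From g(0) = -7: A = -7.
From g(1) = -3: (A + B)·(7) = -3 ⇒ B = \frac{46}{7}.
So g(n) = \left(\frac{46 n}{7} - 7\right) \cdot (7)^n.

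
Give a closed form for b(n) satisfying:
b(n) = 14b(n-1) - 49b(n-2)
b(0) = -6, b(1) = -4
Characteristic equation: x² - 14x + 49 = 0, which is (x - (7))².
Repeated root r = 7.
General solution: b(n) = (A + Bn)·(7)^n.
From b(0) = -6: A = -6.
From b(1) = -4: (A + B)·(7) = -4 ⇒ B = \frac{38}{7}.
So b(n) = \left(\frac{38 n}{7} - 6\right) \cdot (7)^n.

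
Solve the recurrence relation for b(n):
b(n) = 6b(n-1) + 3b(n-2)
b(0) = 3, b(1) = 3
Characteristic equation: x² - 6x - 3 = 0.
Discriminant Δ = (6)² + 4·(3) = 48.
Roots r₁,₂ = (6 ± √48)/2, so r₁ = 3 + 2 \sqrt{3}, r₂ = 3 - 2 \sqrt{3}.
General solution: b(n) = A·r₁^n + B·r₂^n.
From the initial conditions, A + B = 3 and r₁A + r₂B = 3.
Since r₁ - r₂ = √48: A = (3 - (3)r₂)/√48 = \frac{3}{2} - \frac{\sqrt{3}}{2}, and B = 3 - A = \frac{\sqrt{3}}{2} + \frac{3}{2}.
So b(n) = \left(\frac{3}{2} - \frac{\sqrt{3}}{2}\right)\left(3 + 2 \sqrt{3}\right)^n + \left(\frac{\sqrt{3}}{2} + \frac{3}{2}\right)\left(3 - 2 \sqrt{3}\right)^n.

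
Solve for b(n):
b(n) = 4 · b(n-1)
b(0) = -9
Pure geometric recurrence with ratio 4.
By induction b(n) = b(0) · (4)^n = - 9 \cdot 4^{n}.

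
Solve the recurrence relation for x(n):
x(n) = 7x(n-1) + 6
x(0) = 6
First-order linear non-homogeneous.
Homogeneous solution: x_h(n) = A·(7)^n.
Try constant particular solution x_p = K: K = 7K + 6 ⇒ K = -1.
General: x(n) = A·(7)^n - 1.
Apply x(0) = 6: A - 1 = 6 ⇒ A = 7.
So x(n) = 7 \cdot 7^{n} - 1.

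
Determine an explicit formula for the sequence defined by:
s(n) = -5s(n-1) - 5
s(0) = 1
First-order linear non-homogeneous.
Homogeneous solution: s_h(n) = A·(-5)^n.
Try constant particular solution s_p = K: K = -5K - 5 ⇒ K = - \frac{5}{6}.
General: s(n) = A·(-5)^n - \frac{5}{6}.
Apply s(0) = 1: A - \frac{5}{6} = 1 ⇒ A = \frac{11}{6}.
So s(n) = \frac{11 \left(-5\right)^{n}}{6} - \frac{5}{6}.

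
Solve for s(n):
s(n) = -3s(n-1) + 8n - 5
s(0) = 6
First-order linear with linear forcing.
Homogeneous solution: s_h(n) = A·(-3)^n.
Try particular s_p(n) = pn + q. Substituting:
  pn + q = -3(p(n-1) + q) + 8n - 5.
Matching the n-coefficient: p = -3p + 8 ⇒ p = 2.
Matching constants: q = 3p - 3q - 5 ⇒ q = \frac{1}{4}.
General: s(n) = A·(-3)^n + 2 n + \frac{1}{4}.
Apply s(0) = 6: A + \frac{1}{4} = 6 ⇒ A = \frac{23}{4}.
So s(n) = \frac{23 \left(-3\right)^{n}}{4} + 2 n + \frac{1}{4}.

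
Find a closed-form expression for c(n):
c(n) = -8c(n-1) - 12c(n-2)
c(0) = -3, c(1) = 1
Characteristic equation: x² + 8x + 12 = 0, which factors as (x - (-6))(x - (-2)) = 0.
Roots r₁ = -6, r₂ = -2 (distinct).
General solution: c(n) = A·(-6)^n + B·(-2)^n.
From c(0) = -3: A + B = -3.
From c(1) = 1: -6A - 2B = 1.
Solving: A = \frac{5}{4}, B = - \frac{17}{4}.
So c(n) = - \frac{17 \left(-2\right)^{n}}{4} + \frac{5 \left(-6\right)^{n}}{4}.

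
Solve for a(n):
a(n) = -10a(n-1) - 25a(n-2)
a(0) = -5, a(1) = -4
Characteristic equation: x² + 10x + 25 = 0, which is (x - (-5))².
Repeated root r = -5.
General solution: a(n) = (A + Bn)·(-5)^n.
From a(0) = -5: A = -5.
From a(1) = -4: (A + B)·(-5) = -4 ⇒ B = \frac{29}{5}.
So a(n) = \left(\frac{29 n}{5} - 5\right) \cdot (-5)^n.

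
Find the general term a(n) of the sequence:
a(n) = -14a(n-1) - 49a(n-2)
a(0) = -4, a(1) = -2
Characteristic equation: x² + 14x + 49 = 0, which is (x - (-7))².
Repeated root r = -7.
General solution: a(n) = (A + Bn)·(-7)^n.
From a(0) = -4: A = -4.
From a(1) = -2: (A + B)·(-7) = -2 ⇒ B = \frac{30}{7}.
So a(n) = \left(\frac{30 n}{7} - 4\right) \cdot (-7)^n.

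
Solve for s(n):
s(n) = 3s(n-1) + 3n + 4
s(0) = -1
First-order linear with linear forcing.
Homogeneous solution: s_h(n) = A·(3)^n.
Try particular s_p(n) = pn + q. Substituting:
  pn + q = 3(p(n-1) + q) + 3n + 4.
Matching the n-coefficient: p = 3p + 3 ⇒ p = - \frac{3}{2}.
Matching constants: q = -3p + 3q + 4 ⇒ q = - \frac{17}{4}.
General: s(n) = A·(3)^n - \frac{3 n}{2} - \frac{17}{4}.
Apply s(0) = -1: A - \frac{17}{4} = -1 ⇒ A = \frac{13}{4}.
So s(n) = \frac{13 \cdot 3^{n}}{4} - \frac{3 n}{2} - \frac{17}{4}.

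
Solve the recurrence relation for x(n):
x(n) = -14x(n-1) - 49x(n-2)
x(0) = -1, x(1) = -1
Characteristic equation: x² + 14x + 49 = 0, which is (x - (-7))².
Repeated root r = -7.
General solution: x(n) = (A + Bn)·(-7)^n.
From x(0) = -1: A = -1.
From x(1) = -1: (A + B)·(-7) = -1 ⇒ B = \frac{8}{7}.
So x(n) = \left(\frac{8 n}{7} - 1\right) \cdot (-7)^n.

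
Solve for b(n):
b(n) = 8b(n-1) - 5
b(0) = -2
First-order linear non-homogeneous.
Homogeneous solution: b_h(n) = A·(8)^n.
Try constant particular solution b_p = K: K = 8K - 5 ⇒ K = \frac{5}{7}.
General: b(n) = A·(8)^n + \frac{5}{7}.
Apply b(0) = -2: A + \frac{5}{7} = -2 ⇒ A = - \frac{19}{7}.
So b(n) = \frac{5}{7} - \frac{19 \cdot 8^{n}}{7}.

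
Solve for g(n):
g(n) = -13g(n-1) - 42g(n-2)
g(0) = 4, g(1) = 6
Characteristic equation: x² + 13x + 42 = 0, which factors as (x - (-6))(x - (-7)) = 0.
Roots r₁ = -6, r₂ = -7 (distinct).
General solution: g(n) = A·(-6)^n + B·(-7)^n.
From g(0) = 4: A + B = 4.
From g(1) = 6: -6A - 7B = 6.
Solving: A = 34, B = -30.
So g(n) = 34 \left(-6\right)^{n} - 30 \left(-7\right)^{n}.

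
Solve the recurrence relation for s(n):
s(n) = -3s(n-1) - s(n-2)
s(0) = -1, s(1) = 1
Characteristic equation: x² + 3x + 1 = 0.
Discriminant Δ = (-3)² + 4·(-1) = 5.
Roots r₁,₂ = (-3 ± √5)/2, so r₁ = - \frac{3}{2} + \frac{\sqrt{5}}{2}, r₂ = - \frac{3}{2} - \frac{\sqrt{5}}{2}.
General solution: s(n) = A·r₁^n + B·r₂^n.
From the initial conditions, A + B = -1 and r₁A + r₂B = 1.
Since r₁ - r₂ = √5: A = (1 - (-1)r₂)/√5 = - \frac{1}{2} - \frac{\sqrt{5}}{10}, and B = -1 - A = - \frac{1}{2} + \frac{\sqrt{5}}{10}.
So s(n) = \left(- \frac{1}{2} - \frac{\sqrt{5}}{10}\right)\left(- \frac{3}{2} + \frac{\sqrt{5}}{2}\right)^n + \left(- \frac{1}{2} + \frac{\sqrt{5}}{10}\right)\left(- \frac{3}{2} - \frac{\sqrt{5}}{2}\right)^n.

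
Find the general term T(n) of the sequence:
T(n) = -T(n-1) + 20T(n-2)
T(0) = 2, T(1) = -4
Characteristic equation: x² + x - 20 = 0, which factors as (x - (-5))(x - (4)) = 0.
Roots r₁ = -5, r₂ = 4 (distinct).
General solution: T(n) = A·(-5)^n + B·(4)^n.
From T(0) = 2: A + B = 2.
From T(1) = -4: -5A + 4B = -4.
Solving: A = \frac{4}{3}, B = \frac{2}{3}.
So T(n) = \frac{4 \left(-5\right)^{n}}{3} + \frac{2 \cdot 4^{n}}{3}.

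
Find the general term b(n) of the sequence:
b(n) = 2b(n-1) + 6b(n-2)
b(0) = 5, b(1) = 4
Characteristic equation: x² - 2x - 6 = 0.
Discriminant Δ = (2)² + 4·(6) = 28.
Roots r₁,₂ = (2 ± √28)/2, so r₁ = 1 + \sqrt{7}, r₂ = 1 - \sqrt{7}.
General solution: b(n) = A·r₁^n + B·r₂^n.
From the initial conditions, A + B = 5 and r₁A + r₂B = 4.
Since r₁ - r₂ = √28: A = (4 - (5)r₂)/√28 = \frac{5}{2} - \frac{\sqrt{7}}{14}, and B = 5 - A = \frac{\sqrt{7}}{14} + \frac{5}{2}.
So b(n) = \left(\frac{5}{2} - \frac{\sqrt{7}}{14}\right)\left(1 + \sqrt{7}\right)^n + \left(\frac{\sqrt{7}}{14} + \frac{5}{2}\right)\left(1 - \sqrt{7}\right)^n.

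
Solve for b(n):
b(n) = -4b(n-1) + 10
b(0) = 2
First-order linear non-homogeneous.
Homogeneous solution: b_h(n) = A·(-4)^n.
Try constant particular solution b_p = K: K = -4K + 10 ⇒ K = 2.
General: b(n) = A·(-4)^n + 2.
Apply b(0) = 2: A + 2 = 2 ⇒ A = 0.
So b(n) = 2.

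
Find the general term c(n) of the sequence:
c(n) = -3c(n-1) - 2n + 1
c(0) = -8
First-order linear with linear forcing.
Homogeneous solution: c_h(n) = A·(-3)^n.
Try particular c_p(n) = pn + q. Substituting:
  pn + q = -3(p(n-1) + q) - 2n + 1.
Matching the n-coefficient: p = -3p - 2 ⇒ p = - \frac{1}{2}.
Matching constants: q = 3p - 3q + 1 ⇒ q = - \frac{1}{8}.
General: c(n) = A·(-3)^n - \frac{n}{2} - \frac{1}{8}.
Apply c(0) = -8: A - \frac{1}{8} = -8 ⇒ A = - \frac{63}{8}.
So c(n) = - \frac{63 \left(-3\right)^{n}}{8} - \frac{n}{2} - \frac{1}{8}.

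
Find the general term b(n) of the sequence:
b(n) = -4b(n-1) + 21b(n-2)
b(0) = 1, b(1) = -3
Characteristic equation: x² + 4x - 21 = 0, which factors as (x - (3))(x - (-7)) = 0.
Roots r₁ = 3, r₂ = -7 (distinct).
General solution: b(n) = A·(3)^n + B·(-7)^n.
From b(0) = 1: A + B = 1.
From b(1) = -3: 3A - 7B = -3.
Solving: A = \frac{2}{5}, B = \frac{3}{5}.
So b(n) = \frac{3 \left(-7\right)^{n}}{5} + \frac{2 \cdot 3^{n}}{5}.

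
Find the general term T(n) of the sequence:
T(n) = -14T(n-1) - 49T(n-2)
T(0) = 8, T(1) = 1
Characteristic equation: x² + 14x + 49 = 0, which is (x - (-7))².
Repeated root r = -7.
General solution: T(n) = (A + Bn)·(-7)^n.
From T(0) = 8: A = 8.
From T(1) = 1: (A + B)·(-7) = 1 ⇒ B = - \frac{57}{7}.
So T(n) = \left(8 - \frac{57 n}{7}\right) \cdot (-7)^n.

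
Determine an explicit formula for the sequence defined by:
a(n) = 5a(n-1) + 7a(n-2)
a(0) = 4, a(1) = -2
Characteristic equation: x² - 5x - 7 = 0.
Discriminant Δ = (5)² + 4·(7) = 53.
Roots r₁,₂ = (5 ± √53)/2, so r₁ = \frac{5}{2} + \frac{\sqrt{53}}{2}, r₂ = \frac{5}{2} - \frac{\sqrt{53}}{2}.
General solution: a(n) = A·r₁^n + B·r₂^n.
From the initial conditions, A + B = 4 and r₁A + r₂B = -2.
Since r₁ - r₂ = √53: A = (-2 - (4)r₂)/√53 = 2 - \frac{12 \sqrt{53}}{53}, and B = 4 - A = \frac{12 \sqrt{53}}{53} + 2.
So a(n) = \left(2 - \frac{12 \sqrt{53}}{53}\right)\left(\frac{5}{2} + \frac{\sqrt{53}}{2}\right)^n + \left(\frac{12 \sqrt{53}}{53} + 2\right)\left(\frac{5}{2} - \frac{\sqrt{53}}{2}\right)^n.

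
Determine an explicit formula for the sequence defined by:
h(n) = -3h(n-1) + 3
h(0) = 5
First-order linear non-homogeneous.
Homogeneous solution: h_h(n) = A·(-3)^n.
Try constant particular solution h_p = K: K = -3K + 3 ⇒ K = \frac{3}{4}.
General: h(n) = A·(-3)^n + \frac{3}{4}.
Apply h(0) = 5: A + \frac{3}{4} = 5 ⇒ A = \frac{17}{4}.
So h(n) = \frac{17 \left(-3\right)^{n}}{4} + \frac{3}{4}.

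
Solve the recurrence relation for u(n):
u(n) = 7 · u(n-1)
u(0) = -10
Pure geometric recurrence with ratio 7.
By induction u(n) = u(0) · (7)^n = - 10 \cdot 7^{n}.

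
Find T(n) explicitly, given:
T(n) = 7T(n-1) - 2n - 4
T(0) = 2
First-order linear with linear forcing.
Homogeneous solution: T_h(n) = A·(7)^n.
Try particular T_p(n) = pn + q. Substituting:
  pn + q = 7(p(n-1) + q) - 2n - 4.
Matching the n-coefficient: p = 7p - 2 ⇒ p = \frac{1}{3}.
Matching constants: q = -7p + 7q - 4 ⇒ q = \frac{19}{18}.
General: T(n) = A·(7)^n + \frac{n}{3} + \frac{19}{18}.
Apply T(0) = 2: A + \frac{19}{18} = 2 ⇒ A = \frac{17}{18}.
So T(n) = \frac{17 \cdot 7^{n}}{18} + \frac{n}{3} + \frac{19}{18}.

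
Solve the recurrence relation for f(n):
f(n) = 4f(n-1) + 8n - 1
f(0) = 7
First-order linear with linear forcing.
Homogeneous solution: f_h(n) = A·(4)^n.
Try particular f_p(n) = pn + q. Substituting:
  pn + q = 4(p(n-1) + q) + 8n - 1.
Matching the n-coefficient: p = 4p + 8 ⇒ p = - \frac{8}{3}.
Matching constants: q = -4p + 4q - 1 ⇒ q = - \frac{29}{9}.
General: f(n) = A·(4)^n - \frac{8 n}{3} - \frac{29}{9}.
Apply f(0) = 7: A - \frac{29}{9} = 7 ⇒ A = \frac{92}{9}.
So f(n) = \frac{92 \cdot 4^{n}}{9} - \frac{8 n}{3} - \frac{29}{9}.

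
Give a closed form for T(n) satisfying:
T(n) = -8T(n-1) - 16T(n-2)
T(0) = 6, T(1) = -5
Characteristic equation: x² + 8x + 16 = 0, which is (x - (-4))².
Repeated root r = -4.
General solution: T(n) = (A + Bn)·(-4)^n.
From T(0) = 6: A = 6.
From T(1) = -5: (A + B)·(-4) = -5 ⇒ B = - \frac{19}{4}.
So T(n) = \left(6 - \frac{19 n}{4}\right) \cdot (-4)^n.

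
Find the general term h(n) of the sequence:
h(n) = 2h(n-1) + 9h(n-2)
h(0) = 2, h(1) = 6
Characteristic equation: x² - 2x - 9 = 0.
Discriminant Δ = (2)² + 4·(9) = 40.
Roots r₁,₂ = (2 ± √40)/2, so r₁ = 1 + \sqrt{10}, r₂ = 1 - \sqrt{10}.
General solution: h(n) = A·r₁^n + B·r₂^n.
From the initial conditions, A + B = 2 and r₁A + r₂B = 6.
Since r₁ - r₂ = √40: A = (6 - (2)r₂)/√40 = \frac{\sqrt{10}}{5} + 1, and B = 2 - A = 1 - \frac{\sqrt{10}}{5}.
So h(n) = \left(\frac{\sqrt{10}}{5} + 1\right)\left(1 + \sqrt{10}\right)^n + \left(1 - \frac{\sqrt{10}}{5}\right)\left(1 - \sqrt{10}\right)^n.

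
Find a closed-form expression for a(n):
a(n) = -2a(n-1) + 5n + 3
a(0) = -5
First-order linear with linear forcing.
Homogeneous solution: a_h(n) = A·(-2)^n.
Try particular a_p(n) = pn + q. Substituting:
  pn + q = -2(p(n-1) + q) + 5n + 3.
Matching the n-coefficient: p = -2p + 5 ⇒ p = \frac{5}{3}.
Matching constants: q = 2p - 2q + 3 ⇒ q = \frac{19}{9}.
General: a(n) = A·(-2)^n + \frac{5 n}{3} + \frac{19}{9}.
Apply a(0) = -5: A + \frac{19}{9} = -5 ⇒ A = - \frac{64}{9}.
So a(n) = - \frac{64 \left(-2\right)^{n}}{9} + \frac{5 n}{3} + \frac{19}{9}.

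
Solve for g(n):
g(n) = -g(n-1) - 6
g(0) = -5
First-order linear non-homogeneous.
Homogeneous solution: g_h(n) = A·(-1)^n.
Try constant particular solution g_p = K: K = -K - 6 ⇒ K = -3.
General: g(n) = A·(-1)^n - 3.
Apply g(0) = -5: A - 3 = -5 ⇒ A = -2.
So g(n) = - 2 \left(-1\right)^{n} - 3.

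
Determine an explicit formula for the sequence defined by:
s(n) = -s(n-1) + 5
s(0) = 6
First-order linear non-homogeneous.
Homogeneous solution: s_h(n) = A·(-1)^n.
Try constant particular solution s_p = K: K = -K + 5 ⇒ K = \frac{5}{2}.
General: s(n) = A·(-1)^n + \frac{5}{2}.
Apply s(0) = 6: A + \frac{5}{2} = 6 ⇒ A = \frac{7}{2}.
So s(n) = \frac{7 \left(-1\right)^{n}}{2} + \frac{5}{2}.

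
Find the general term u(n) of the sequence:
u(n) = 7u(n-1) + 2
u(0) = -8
First-order linear non-homogeneous.
Homogeneous solution: u_h(n) = A·(7)^n.
Try constant particular solution u_p = K: K = 7K + 2 ⇒ K = - \frac{1}{3}.
General: u(n) = A·(7)^n - \frac{1}{3}.
Apply u(0) = -8: A - \frac{1}{3} = -8 ⇒ A = - \frac{23}{3}.
So u(n) = - \frac{23 \cdot 7^{n}}{3} - \frac{1}{3}.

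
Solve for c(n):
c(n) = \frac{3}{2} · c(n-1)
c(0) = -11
Pure geometric recurrence with ratio \frac{3}{2}.
By induction c(n) = c(0) · (\frac{3}{2})^n = - 11 \left(\frac{3}{2}\right)^{n}.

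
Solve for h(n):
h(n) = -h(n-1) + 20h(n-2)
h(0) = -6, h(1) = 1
Characteristic equation: x² + x - 20 = 0, which factors as (x - (4))(x - (-5)) = 0.
Roots r₁ = 4, r₂ = -5 (distinct).
General solution: h(n) = A·(4)^n + B·(-5)^n.
From h(0) = -6: A + B = -6.
From h(1) = 1: 4A - 5B = 1.
Solving: A = - \frac{29}{9}, B = - \frac{25}{9}.
So h(n) = - \frac{25 \left(-5\right)^{n}}{9} - \frac{29 \cdot 4^{n}}{9}.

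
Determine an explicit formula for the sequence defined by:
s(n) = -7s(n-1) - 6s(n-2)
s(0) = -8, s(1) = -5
Characteristic equation: x² + 7x + 6 = 0, which factors as (x - (-6))(x - (-1)) = 0.
Roots r₁ = -6, r₂ = -1 (distinct).
General solution: s(n) = A·(-6)^n + B·(-1)^n.
From s(0) = -8: A + B = -8.
From s(1) = -5: -6A - B = -5.
Solving: A = \frac{13}{5}, B = - \frac{53}{5}.
So s(n) = - \frac{53 \left(-1\right)^{n}}{5} + \frac{13 \left(-6\right)^{n}}{5}.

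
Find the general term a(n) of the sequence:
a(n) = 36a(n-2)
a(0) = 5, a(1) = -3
Characteristic equation: x² - 36 = 0, which factors as (x - (6))(x - (-6)) = 0.
Roots r₁ = 6, r₂ = -6 (distinct).
General solution: a(n) = A·(6)^n + B·(-6)^n.
From a(0) = 5: A + B = 5.
From a(1) = -3: 6A - 6B = -3.
Solving: A = \frac{9}{4}, B = \frac{11}{4}.
So a(n) = \frac{11 \left(-6\right)^{n}}{4} + \frac{9 \cdot 6^{n}}{4}.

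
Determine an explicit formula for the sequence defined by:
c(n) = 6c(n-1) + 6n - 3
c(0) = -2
First-order linear with linear forcing.
Homogeneous solution: c_h(n) = A·(6)^n.
Try particular c_p(n) = pn + q. Substituting:
  pn + q = 6(p(n-1) + q) + 6n - 3.
Matching the n-coefficient: p = 6p + 6 ⇒ p = - \frac{6}{5}.
Matching constants: q = -6p + 6q - 3 ⇒ q = - \frac{21}{25}.
General: c(n) = A·(6)^n - \frac{6 n}{5} - \frac{21}{25}.
Apply c(0) = -2: A - \frac{21}{25} = -2 ⇒ A = - \frac{29}{25}.
So c(n) = - \frac{29 \cdot 6^{n}}{25} - \frac{6 n}{5} - \frac{21}{25}.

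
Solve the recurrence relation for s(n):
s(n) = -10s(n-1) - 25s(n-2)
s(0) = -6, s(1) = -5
Characteristic equation: x² + 10x + 25 = 0, which is (x - (-5))².
Repeated root r = -5.
General solution: s(n) = (A + Bn)·(-5)^n.
From s(0) = -6: A = -6.
From s(1) = -5: (A + B)·(-5) = -5 ⇒ B = 7.
So s(n) = \left(7 n - 6\right) \cdot (-5)^n.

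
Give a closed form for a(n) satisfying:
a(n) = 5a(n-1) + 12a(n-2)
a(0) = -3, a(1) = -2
Characteristic equation: x² - 5x - 12 = 0.
Discriminant Δ = (5)² + 4·(12) = 73.
Roots r₁,₂ = (5 ± √73)/2, so r₁ = \frac{5}{2} + \frac{\sqrt{73}}{2}, r₂ = \frac{5}{2} - \frac{\sqrt{73}}{2}.
General solution: a(n) = A·r₁^n + B·r₂^n.
From the initial conditions, A + B = -3 and r₁A + r₂B = -2.
Since r₁ - r₂ = √73: A = (-2 - (-3)r₂)/√73 = - \frac{3}{2} + \frac{11 \sqrt{73}}{146}, and B = -3 - A = - \frac{3}{2} - \frac{11 \sqrt{73}}{146}.
So a(n) = \left(- \frac{3}{2} + \frac{11 \sqrt{73}}{146}\right)\left(\frac{5}{2} + \frac{\sqrt{73}}{2}\right)^n + \left(- \frac{3}{2} - \frac{11 \sqrt{73}}{146}\right)\left(\frac{5}{2} - \frac{\sqrt{73}}{2}\right)^n.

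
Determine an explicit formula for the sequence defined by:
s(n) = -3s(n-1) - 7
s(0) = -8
First-order linear non-homogeneous.
Homogeneous solution: s_h(n) = A·(-3)^n.
Try constant particular solution s_p = K: K = -3K - 7 ⇒ K = - \frac{7}{4}.
General: s(n) = A·(-3)^n - \frac{7}{4}.
Apply s(0) = -8: A - \frac{7}{4} = -8 ⇒ A = - \frac{25}{4}.
So s(n) = - \frac{25 \left(-3\right)^{n}}{4} - \frac{7}{4}.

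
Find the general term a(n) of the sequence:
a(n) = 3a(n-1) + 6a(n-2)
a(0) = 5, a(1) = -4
Characteristic equation: x² - 3x - 6 = 0.
Discriminant Δ = (3)² + 4·(6) = 33.
Roots r₁,₂ = (3 ± √33)/2, so r₁ = \frac{3}{2} + \frac{\sqrt{33}}{2}, r₂ = \frac{3}{2} - \frac{\sqrt{33}}{2}.
General solution: a(n) = A·r₁^n + B·r₂^n.
From the initial conditions, A + B = 5 and r₁A + r₂B = -4.
Since r₁ - r₂ = √33: A = (-4 - (5)r₂)/√33 = \frac{5}{2} - \frac{23 \sqrt{33}}{66}, and B = 5 - A = \frac{23 \sqrt{33}}{66} + \frac{5}{2}.
So a(n) = \left(\frac{5}{2} - \frac{23 \sqrt{33}}{66}\right)\left(\frac{3}{2} + \frac{\sqrt{33}}{2}\right)^n + \left(\frac{23 \sqrt{33}}{66} + \frac{5}{2}\right)\left(\frac{3}{2} - \frac{\sqrt{33}}{2}\right)^n.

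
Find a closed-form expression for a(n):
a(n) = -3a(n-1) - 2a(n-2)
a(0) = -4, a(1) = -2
Characteristic equation: x² + 3x + 2 = 0, which factors as (x - (-2))(x - (-1)) = 0.
Roots r₁ = -2, r₂ = -1 (distinct).
General solution: a(n) = A·(-2)^n + B·(-1)^n.
From a(0) = -4: A + B = -4.
From a(1) = -2: -2A - B = -2.
Solving: A = 6, B = -10.
So a(n) = - 10 \left(-1\right)^{n} + 6 \left(-2\right)^{n}.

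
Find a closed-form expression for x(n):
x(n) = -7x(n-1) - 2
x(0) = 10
First-order linear non-homogeneous.
Homogeneous solution: x_h(n) = A·(-7)^n.
Try constant particular solution x_p = K: K = -7K - 2 ⇒ K = - \frac{1}{4}.
General: x(n) = A·(-7)^n - \frac{1}{4}.
Apply x(0) = 10: A - \frac{1}{4} = 10 ⇒ A = \frac{41}{4}.
So x(n) = \frac{41 \left(-7\right)^{n}}{4} - \frac{1}{4}.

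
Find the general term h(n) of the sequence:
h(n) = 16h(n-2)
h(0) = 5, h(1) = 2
Characteristic equation: x² - 16 = 0, which factors as (x - (-4))(x - (4)) = 0.
Roots r₁ = -4, r₂ = 4 (distinct).
General solution: h(n) = A·(-4)^n + B·(4)^n.
From h(0) = 5: A + B = 5.
From h(1) = 2: -4A + 4B = 2.
Solving: A = \frac{9}{4}, B = \frac{11}{4}.
So h(n) = \frac{9 \left(-4\right)^{n}}{4} + \frac{11 \cdot 4^{n}}{4}.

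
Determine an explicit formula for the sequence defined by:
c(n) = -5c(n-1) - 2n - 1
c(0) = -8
First-order linear with linear forcing.
Homogeneous solution: c_h(n) = A·(-5)^n.
Try particular c_p(n) = pn + q. Substituting:
  pn + q = -5(p(n-1) + q) - 2n - 1.
Matching the n-coefficient: p = -5p - 2 ⇒ p = - \frac{1}{3}.
Matching constants: q = 5p - 5q - 1 ⇒ q = - \frac{4}{9}.
General: c(n) = A·(-5)^n - \frac{n}{3} - \frac{4}{9}.
Apply c(0) = -8: A - \frac{4}{9} = -8 ⇒ A = - \frac{68}{9}.
So c(n) = - \frac{68 \left(-5\right)^{n}}{9} - \frac{n}{3} - \frac{4}{9}.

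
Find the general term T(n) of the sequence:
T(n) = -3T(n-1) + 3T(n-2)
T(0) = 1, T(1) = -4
Characteristic equation: x² + 3x - 3 = 0.
Discriminant Δ = (-3)² + 4·(3) = 21.
Roots r₁,₂ = (-3 ± √21)/2, so r₁ = - \frac{3}{2} + \frac{\sqrt{21}}{2}, r₂ = - \frac{\sqrt{21}}{2} - \frac{3}{2}.
General solution: T(n) = A·r₁^n + B·r₂^n.
From the initial conditions, A + B = 1 and r₁A + r₂B = -4.
Since r₁ - r₂ = √21: A = (-4 - (1)r₂)/√21 = \frac{1}{2} - \frac{5 \sqrt{21}}{42}, and B = 1 - A = \frac{1}{2} + \frac{5 \sqrt{21}}{42}.
So T(n) = \left(\frac{1}{2} - \frac{5 \sqrt{21}}{42}\right)\left(- \frac{3}{2} + \frac{\sqrt{21}}{2}\right)^n + \left(\frac{1}{2} + \frac{5 \sqrt{21}}{42}\right)\left(- \frac{\sqrt{21}}{2} - \frac{3}{2}\right)^n.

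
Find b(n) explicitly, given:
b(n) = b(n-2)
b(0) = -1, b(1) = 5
Characteristic equation: x² - 1 = 0, which factors as (x - (-1))(x - (1)) = 0.
Roots r₁ = -1, r₂ = 1 (distinct).
General solution: b(n) = A·(-1)^n + B·(1)^n.
From b(0) = -1: A + B = -1.
From b(1) = 5: -A + B = 5.
Solving: A = -3, B = 2.
So b(n) = 2 - 3 \left(-1\right)^{n}.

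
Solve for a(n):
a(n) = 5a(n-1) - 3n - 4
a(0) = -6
First-order linear with linear forcing.
Homogeneous solution: a_h(n) = A·(5)^n.
Try particular a_p(n) = pn + q. Substituting:
  pn + q = 5(p(n-1) + q) - 3n - 4.
Matching the n-coefficient: p = 5p - 3 ⇒ p = \frac{3}{4}.
Matching constants: q = -5p + 5q - 4 ⇒ q = \frac{31}{16}.
General: a(n) = A·(5)^n + \frac{3 n}{4} + \frac{31}{16}.
Apply a(0) = -6: A + \frac{31}{16} = -6 ⇒ A = - \frac{127}{16}.
So a(n) = - \frac{127 \cdot 5^{n}}{16} + \frac{3 n}{4} + \frac{31}{16}.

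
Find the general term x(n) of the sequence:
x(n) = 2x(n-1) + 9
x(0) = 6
First-order linear non-homogeneous.
Homogeneous solution: x_h(n) = A·(2)^n.
Try constant particular solution x_p = K: K = 2K + 9 ⇒ K = -9.
General: x(n) = A·(2)^n - 9.
Apply x(0) = 6: A - 9 = 6 ⇒ A = 15.
So x(n) = 15 \cdot 2^{n} - 9.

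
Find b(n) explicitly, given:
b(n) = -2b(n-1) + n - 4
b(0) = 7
First-order linear with linear forcing.
Homogeneous solution: b_h(n) = A·(-2)^n.
Try particular b_p(n) = pn + q. Substituting:
  pn + q = -2(p(n-1) + q) + n - 4.
Matching the n-coefficient: p = -2p + 1 ⇒ p = \frac{1}{3}.
Matching constants: q = 2p - 2q - 4 ⇒ q = - \frac{10}{9}.
General: b(n) = A·(-2)^n + \frac{n}{3} - \frac{10}{9}.
Apply b(0) = 7: A - \frac{10}{9} = 7 ⇒ A = \frac{73}{9}.
So b(n) = \frac{73 \left(-2\right)^{n}}{9} + \frac{n}{3} - \frac{10}{9}.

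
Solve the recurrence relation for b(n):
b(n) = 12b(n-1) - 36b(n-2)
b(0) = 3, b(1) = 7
Characteristic equation: x² - 12x + 36 = 0, which is (x - (6))².
Repeated root r = 6.
General solution: b(n) = (A + Bn)·(6)^n.
From b(0) = 3: A = 3.
From b(1) = 7: (A + B)·(6) = 7 ⇒ B = - \frac{11}{6}.
So b(n) = \left(3 - \frac{11 n}{6}\right) \cdot (6)^n.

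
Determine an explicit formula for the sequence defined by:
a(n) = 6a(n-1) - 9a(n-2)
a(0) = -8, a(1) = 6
Characteristic equation: x² - 6x + 9 = 0, which is (x - (3))².
Repeated root r = 3.
General solution: a(n) = (A + Bn)·(3)^n.
From a(0) = -8: A = -8.
From a(1) = 6: (A + B)·(3) = 6 ⇒ B = 10.
So a(n) = \left(10 n - 8\right) \cdot (3)^n.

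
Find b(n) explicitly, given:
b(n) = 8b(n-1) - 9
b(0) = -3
First-order linear non-homogeneous.
Homogeneous solution: b_h(n) = A·(8)^n.
Try constant particular solution b_p = K: K = 8K - 9 ⇒ K = \frac{9}{7}.
General: b(n) = A·(8)^n + \frac{9}{7}.
Apply b(0) = -3: A + \frac{9}{7} = -3 ⇒ A = - \frac{30}{7}.
So b(n) = \frac{9}{7} - \frac{30 \cdot 8^{n}}{7}.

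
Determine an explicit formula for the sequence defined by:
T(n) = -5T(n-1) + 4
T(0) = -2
First-order linear non-homogeneous.
Homogeneous solution: T_h(n) = A·(-5)^n.
Try constant particular solution T_p = K: K = -5K + 4 ⇒ K = \frac{2}{3}.
General: T(n) = A·(-5)^n + \frac{2}{3}.
Apply T(0) = -2: A + \frac{2}{3} = -2 ⇒ A = - \frac{8}{3}.
So T(n) = \frac{2}{3} - \frac{8 \left(-5\right)^{n}}{3}.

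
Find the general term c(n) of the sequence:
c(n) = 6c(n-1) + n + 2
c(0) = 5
First-order linear with linear forcing.
Homogeneous solution: c_h(n) = A·(6)^n.
Try particular c_p(n) = pn + q. Substituting:
  pn + q = 6(p(n-1) + q) + n + 2.
Matching the n-coefficient: p = 6p + 1 ⇒ p = - \frac{1}{5}.
Matching constants: q = -6p + 6q + 2 ⇒ q = - \frac{16}{25}.
General: c(n) = A·(6)^n - \frac{n}{5} - \frac{16}{25}.
Apply c(0) = 5: A - \frac{16}{25} = 5 ⇒ A = \frac{141}{25}.
So c(n) = \frac{141 \cdot 6^{n}}{25} - \frac{n}{5} - \frac{16}{25}.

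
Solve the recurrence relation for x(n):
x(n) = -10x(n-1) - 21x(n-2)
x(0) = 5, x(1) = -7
Characteristic equation: x² + 10x + 21 = 0, which factors as (x - (-7))(x - (-3)) = 0.
Roots r₁ = -7, r₂ = -3 (distinct).
General solution: x(n) = A·(-7)^n + B·(-3)^n.
From x(0) = 5: A + B = 5.
From x(1) = -7: -7A - 3B = -7.
Solving: A = -2, B = 7.
So x(n) = 7 \left(-3\right)^{n} - 2 \left(-7\right)^{n}.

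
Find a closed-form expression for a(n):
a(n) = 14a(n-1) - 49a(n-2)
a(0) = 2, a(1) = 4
Characteristic equation: x² - 14x + 49 = 0, which is (x - (7))².
Repeated root r = 7.
General solution: a(n) = (A + Bn)·(7)^n.
From a(0) = 2: A = 2.
From a(1) = 4: (A + B)·(7) = 4 ⇒ B = - \frac{10}{7}.
So a(n) = \left(2 - \frac{10 n}{7}\right) \cdot (7)^n.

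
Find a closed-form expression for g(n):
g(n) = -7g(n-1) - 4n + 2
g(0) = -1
First-order linear with linear forcing.
Homogeneous solution: g_h(n) = A·(-7)^n.
Try particular g_p(n) = pn + q. Substituting:
  pn + q = -7(p(n-1) + q) - 4n + 2.
Matching the n-coefficient: p = -7p - 4 ⇒ p = - \frac{1}{2}.
Matching constants: q = 7p - 7q + 2 ⇒ q = - \frac{3}{16}.
General: g(n) = A·(-7)^n - \frac{n}{2} - \frac{3}{16}.
Apply g(0) = -1: A - \frac{3}{16} = -1 ⇒ A = - \frac{13}{16}.
So g(n) = - \frac{13 \left(-7\right)^{n}}{16} - \frac{n}{2} - \frac{3}{16}.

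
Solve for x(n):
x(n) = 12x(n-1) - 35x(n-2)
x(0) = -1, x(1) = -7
Characteristic equation: x² - 12x + 35 = 0, which factors as (x - (5))(x - (7)) = 0.
Roots r₁ = 5, r₂ = 7 (distinct).
General solution: x(n) = A·(5)^n + B·(7)^n.
From x(0) = -1: A + B = -1.
From x(1) = -7: 5A + 7B = -7.
Solving: A = 0, B = -1.
So x(n) = - 7^{n}.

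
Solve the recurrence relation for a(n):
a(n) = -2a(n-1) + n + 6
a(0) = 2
First-order linear with linear forcing.
Homogeneous solution: a_h(n) = A·(-2)^n.
Try particular a_p(n) = pn + q. Substituting:
  pn + q = -2(p(n-1) + q) + n + 6.
Matching the n-coefficient: p = -2p + 1 ⇒ p = \frac{1}{3}.
Matching constants: q = 2p - 2q + 6 ⇒ q = \frac{20}{9}.
General: a(n) = A·(-2)^n + \frac{n}{3} + \frac{20}{9}.
Apply a(0) = 2: A + \frac{20}{9} = 2 ⇒ A = - \frac{2}{9}.
So a(n) = - \frac{2 \left(-2\right)^{n}}{9} + \frac{n}{3} + \frac{20}{9}.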